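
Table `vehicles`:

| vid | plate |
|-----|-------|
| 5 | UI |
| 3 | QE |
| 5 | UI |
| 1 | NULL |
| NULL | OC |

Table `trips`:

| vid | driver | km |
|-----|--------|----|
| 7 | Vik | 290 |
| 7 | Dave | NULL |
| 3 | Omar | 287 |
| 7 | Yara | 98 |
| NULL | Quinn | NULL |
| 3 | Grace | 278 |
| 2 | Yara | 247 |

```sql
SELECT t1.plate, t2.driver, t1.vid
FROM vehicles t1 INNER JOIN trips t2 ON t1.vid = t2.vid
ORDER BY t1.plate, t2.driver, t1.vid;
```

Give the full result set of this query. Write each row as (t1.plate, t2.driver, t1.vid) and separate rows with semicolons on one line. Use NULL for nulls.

INNER JOIN keeps only pairs where the ON condition holds.
Matching on t1.vid = t2.vid. A NULL in a compared column never satisfies the condition.
Matched pairs: 2.

(QE, Grace, 3); (QE, Omar, 3)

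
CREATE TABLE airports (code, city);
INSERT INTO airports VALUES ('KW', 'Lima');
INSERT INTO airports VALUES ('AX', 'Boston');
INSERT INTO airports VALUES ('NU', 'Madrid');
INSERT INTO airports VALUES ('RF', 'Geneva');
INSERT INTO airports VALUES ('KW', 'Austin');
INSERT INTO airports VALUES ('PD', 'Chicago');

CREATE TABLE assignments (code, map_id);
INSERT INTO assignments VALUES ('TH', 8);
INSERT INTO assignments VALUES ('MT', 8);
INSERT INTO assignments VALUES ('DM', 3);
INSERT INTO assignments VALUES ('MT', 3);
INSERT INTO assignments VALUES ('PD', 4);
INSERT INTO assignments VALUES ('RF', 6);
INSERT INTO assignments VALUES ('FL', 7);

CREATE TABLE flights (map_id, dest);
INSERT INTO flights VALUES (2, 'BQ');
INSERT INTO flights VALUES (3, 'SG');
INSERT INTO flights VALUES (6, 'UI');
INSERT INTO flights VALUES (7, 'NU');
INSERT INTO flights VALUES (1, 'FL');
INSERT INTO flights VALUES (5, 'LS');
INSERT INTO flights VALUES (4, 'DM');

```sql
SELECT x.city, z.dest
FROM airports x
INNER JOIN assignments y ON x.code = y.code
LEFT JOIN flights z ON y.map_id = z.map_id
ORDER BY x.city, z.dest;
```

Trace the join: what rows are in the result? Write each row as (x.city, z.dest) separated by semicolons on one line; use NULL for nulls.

Joins associate left-to-right: airports INNER JOIN assignments on code gives 2 intermediate row(s).
Then LEFT JOIN `flights z` on map_id: each of those 2 rows is kept; rows whose y.map_id has no match in z get NULL for z's columns.

(Chicago, DM); (Geneva, UI)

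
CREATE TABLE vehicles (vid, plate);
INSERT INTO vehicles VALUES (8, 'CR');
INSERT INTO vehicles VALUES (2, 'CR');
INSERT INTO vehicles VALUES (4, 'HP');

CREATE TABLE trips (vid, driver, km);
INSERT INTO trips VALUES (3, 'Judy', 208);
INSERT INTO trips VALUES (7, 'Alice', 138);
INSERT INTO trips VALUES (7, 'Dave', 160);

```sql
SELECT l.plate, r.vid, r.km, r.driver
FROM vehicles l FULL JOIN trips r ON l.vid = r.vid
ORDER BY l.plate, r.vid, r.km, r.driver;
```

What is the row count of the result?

6

FULL OUTER JOIN keeps every row from both sides; unmatched rows get NULL for the other side's columns.
Matching on l.vid = r.vid.
- l[0] vid=8 → no match; kept with NULLs on the r side.
- l[1] vid=2 → no match; kept with NULLs on the r side.
- l[2] vid=4 → no match; kept with NULLs on the r side.
- plus 3 unmatched r row(s), each kept with NULL l columns.
Total: 0 matched + 6 padded = 6 rows.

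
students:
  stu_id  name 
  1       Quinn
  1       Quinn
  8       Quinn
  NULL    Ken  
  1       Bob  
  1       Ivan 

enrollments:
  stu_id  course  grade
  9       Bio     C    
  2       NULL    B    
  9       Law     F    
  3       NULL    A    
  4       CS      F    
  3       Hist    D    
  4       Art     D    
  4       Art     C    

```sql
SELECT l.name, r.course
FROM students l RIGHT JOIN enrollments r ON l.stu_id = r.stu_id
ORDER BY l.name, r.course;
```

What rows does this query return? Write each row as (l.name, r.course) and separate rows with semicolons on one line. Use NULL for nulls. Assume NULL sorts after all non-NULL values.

(NULL, Art); (NULL, Art); (NULL, Bio); (NULL, CS); (NULL, Hist); (NULL, Law); (NULL, NULL); (NULL, NULL)

RIGHT JOIN keeps every row from `enrollments`; unmatched rows get NULL for `students`'s columns.
Matching on l.stu_id = r.stu_id. A NULL in a compared column never satisfies the condition.
- l[0] stu_id=1 → no match.
- l[1] stu_id=1 → no match.
- l[2] stu_id=8 → no match.
- l[3] stu_id=NULL → no match.
- l[4] stu_id=1 → no match.
- l[5] stu_id=1 → no match.
- plus 8 unmatched r row(s), each kept with NULL l columns.
After projecting and ordering:
l.name | r.course
NULL | Art
NULL | Art
NULL | Bio
NULL | CS
NULL | Hist
NULL | Law
NULL | NULL
NULL | NULL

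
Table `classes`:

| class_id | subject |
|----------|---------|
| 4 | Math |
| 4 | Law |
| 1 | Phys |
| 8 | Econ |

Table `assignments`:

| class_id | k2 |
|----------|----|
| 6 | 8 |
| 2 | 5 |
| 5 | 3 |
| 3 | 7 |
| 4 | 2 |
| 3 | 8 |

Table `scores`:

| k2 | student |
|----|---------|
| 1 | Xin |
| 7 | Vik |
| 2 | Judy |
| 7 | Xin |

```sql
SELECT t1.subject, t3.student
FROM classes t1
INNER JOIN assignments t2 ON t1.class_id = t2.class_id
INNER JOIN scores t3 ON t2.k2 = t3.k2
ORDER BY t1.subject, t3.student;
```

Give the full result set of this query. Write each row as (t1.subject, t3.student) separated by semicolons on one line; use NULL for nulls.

Evaluate left to right. First `classes t1 INNER JOIN assignments t2` on class_id: 2 row(s).
Then INNER JOIN `scores t3` on k2: keep only rows whose t2.k2 appears in t3.

(Law, Judy); (Math, Judy)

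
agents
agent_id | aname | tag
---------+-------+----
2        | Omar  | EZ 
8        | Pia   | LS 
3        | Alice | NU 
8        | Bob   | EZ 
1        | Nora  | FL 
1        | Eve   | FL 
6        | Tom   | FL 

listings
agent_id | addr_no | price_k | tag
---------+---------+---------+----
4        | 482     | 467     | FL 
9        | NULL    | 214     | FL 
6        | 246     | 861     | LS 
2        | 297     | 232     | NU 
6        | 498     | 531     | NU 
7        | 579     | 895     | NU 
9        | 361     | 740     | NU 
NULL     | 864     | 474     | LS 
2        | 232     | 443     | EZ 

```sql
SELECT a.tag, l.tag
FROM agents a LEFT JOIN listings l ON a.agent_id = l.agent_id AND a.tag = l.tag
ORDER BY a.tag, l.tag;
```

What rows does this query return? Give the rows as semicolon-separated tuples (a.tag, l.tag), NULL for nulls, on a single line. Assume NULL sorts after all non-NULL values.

LEFT JOIN keeps every row from `agents`; unmatched rows get NULL for `listings`'s columns.
Matching on a.agent_id = l.agent_id AND a.tag = l.tag. A NULL in a compared column never satisfies the condition.
- a row (agent_id=2, tag=EZ): matches 1 l row(s) → 1 output row(s).
- a row (agent_id=8, tag=LS): no match → kept, l columns NULL.
- a row (agent_id=3, tag=NU): no match → kept, l columns NULL.
- a row (agent_id=8, tag=EZ): no match → kept, l columns NULL.
- a row (agent_id=1, tag=FL): no match → kept, l columns NULL.
- a row (agent_id=1, tag=FL): no match → kept, l columns NULL.
- a row (agent_id=6, tag=FL): no match → kept, l columns NULL.
After projecting and ordering:
a.tag | l.tag
EZ | EZ
EZ | NULL
FL | NULL
FL | NULL
FL | NULL
LS | NULL
NU | NULL

(EZ, EZ); (EZ, NULL); (FL, NULL); (FL, NULL); (FL, NULL); (LS, NULL); (NU, NULL)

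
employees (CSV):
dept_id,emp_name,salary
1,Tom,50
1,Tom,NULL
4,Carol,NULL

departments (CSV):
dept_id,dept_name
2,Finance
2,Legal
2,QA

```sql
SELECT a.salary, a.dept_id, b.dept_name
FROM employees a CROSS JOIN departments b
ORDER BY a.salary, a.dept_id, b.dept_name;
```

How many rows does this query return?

CROSS JOIN pairs every row of `employees` with every row of `departments`: 3 × 3 = 9 rows.

9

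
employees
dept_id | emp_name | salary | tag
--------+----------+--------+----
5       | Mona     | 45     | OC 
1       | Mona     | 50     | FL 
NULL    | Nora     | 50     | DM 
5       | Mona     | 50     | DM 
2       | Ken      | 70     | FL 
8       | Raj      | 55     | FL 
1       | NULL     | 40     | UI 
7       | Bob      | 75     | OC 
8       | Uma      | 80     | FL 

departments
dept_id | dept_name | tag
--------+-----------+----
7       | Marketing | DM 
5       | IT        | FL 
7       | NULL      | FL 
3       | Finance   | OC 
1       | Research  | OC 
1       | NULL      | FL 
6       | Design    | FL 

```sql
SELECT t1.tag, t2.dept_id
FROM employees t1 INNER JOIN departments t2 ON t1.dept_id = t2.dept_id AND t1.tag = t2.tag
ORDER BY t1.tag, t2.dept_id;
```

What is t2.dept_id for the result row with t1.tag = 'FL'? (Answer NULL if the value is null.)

1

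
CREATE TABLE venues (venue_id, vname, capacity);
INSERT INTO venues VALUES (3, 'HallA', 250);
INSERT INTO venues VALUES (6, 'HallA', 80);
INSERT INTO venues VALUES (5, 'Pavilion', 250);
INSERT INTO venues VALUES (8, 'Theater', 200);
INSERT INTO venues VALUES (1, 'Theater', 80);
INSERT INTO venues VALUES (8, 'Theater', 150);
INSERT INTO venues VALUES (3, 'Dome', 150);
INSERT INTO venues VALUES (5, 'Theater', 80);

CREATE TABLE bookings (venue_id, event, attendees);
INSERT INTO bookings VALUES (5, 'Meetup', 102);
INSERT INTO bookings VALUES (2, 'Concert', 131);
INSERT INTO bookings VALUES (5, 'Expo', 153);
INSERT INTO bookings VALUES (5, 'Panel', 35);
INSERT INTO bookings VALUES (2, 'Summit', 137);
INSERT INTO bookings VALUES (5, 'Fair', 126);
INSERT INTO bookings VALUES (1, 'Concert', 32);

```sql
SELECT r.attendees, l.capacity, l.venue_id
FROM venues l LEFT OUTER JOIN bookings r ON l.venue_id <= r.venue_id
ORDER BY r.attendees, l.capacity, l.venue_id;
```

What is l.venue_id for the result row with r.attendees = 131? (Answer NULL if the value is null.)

1

LEFT JOIN keeps every row from `venues`; unmatched rows get NULL for `bookings`'s columns.
Matching on l.venue_id <= r.venue_id.
Matched pairs: 23; unmatched l rows kept: 3.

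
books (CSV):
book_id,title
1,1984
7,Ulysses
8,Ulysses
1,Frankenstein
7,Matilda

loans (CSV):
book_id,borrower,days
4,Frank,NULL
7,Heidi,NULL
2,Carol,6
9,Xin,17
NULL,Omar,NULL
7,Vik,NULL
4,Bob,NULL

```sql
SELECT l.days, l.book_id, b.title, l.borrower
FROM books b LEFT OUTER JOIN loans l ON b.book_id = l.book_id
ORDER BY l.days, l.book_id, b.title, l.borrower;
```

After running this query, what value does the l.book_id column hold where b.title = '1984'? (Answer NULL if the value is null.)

LEFT JOIN keeps every row from `books`; unmatched rows get NULL for `loans`'s columns.
Matching on b.book_id = l.book_id. A NULL in a compared column never satisfies the condition.
- book_id=1: no l row matches, row kept with l columns NULL.
- book_id=7: 2 matching l row(s), so 2 row(s) emitted.
- book_id=8: no l row matches, row kept with l columns NULL.
- book_id=1: no l row matches, row kept with l columns NULL.
- book_id=7: 2 matching l row(s), so 2 row(s) emitted.

NULL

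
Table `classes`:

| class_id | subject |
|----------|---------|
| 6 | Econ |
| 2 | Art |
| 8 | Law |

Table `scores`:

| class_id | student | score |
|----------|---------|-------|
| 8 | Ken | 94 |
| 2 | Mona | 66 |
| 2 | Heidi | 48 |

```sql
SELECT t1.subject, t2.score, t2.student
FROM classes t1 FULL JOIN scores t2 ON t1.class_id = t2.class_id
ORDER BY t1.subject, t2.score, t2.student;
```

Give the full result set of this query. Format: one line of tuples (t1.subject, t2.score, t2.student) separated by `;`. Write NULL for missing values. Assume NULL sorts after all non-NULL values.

FULL OUTER JOIN keeps every row from both sides; unmatched rows get NULL for the other side's columns.
Matching on t1.class_id = t2.class_id.
- class_id=6: no t2 row matches, row kept with t2 columns NULL.
- class_id=2: 2 matching t2 row(s), so 2 row(s) emitted.
- class_id=8: 1 matching t2 row(s), so 1 row(s) emitted.
After projecting and ordering:
t1.subject | t2.score | t2.student
Art | 48 | Heidi
Art | 66 | Mona
Econ | NULL | NULL
Law | 94 | Ken

(Art, 48, Heidi); (Art, 66, Mona); (Econ, NULL, NULL); (Law, 94, Ken)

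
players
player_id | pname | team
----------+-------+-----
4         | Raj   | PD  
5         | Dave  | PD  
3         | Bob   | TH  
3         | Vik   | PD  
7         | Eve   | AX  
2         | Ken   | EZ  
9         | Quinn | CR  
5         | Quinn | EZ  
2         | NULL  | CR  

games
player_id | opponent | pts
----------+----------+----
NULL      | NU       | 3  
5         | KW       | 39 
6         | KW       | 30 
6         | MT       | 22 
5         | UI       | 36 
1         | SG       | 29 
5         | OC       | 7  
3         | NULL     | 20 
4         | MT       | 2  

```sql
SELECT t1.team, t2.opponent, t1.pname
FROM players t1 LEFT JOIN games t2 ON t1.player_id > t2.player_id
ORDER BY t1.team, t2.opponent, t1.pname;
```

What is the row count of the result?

LEFT JOIN keeps every row from `players`; unmatched rows get NULL for `games`'s columns.
Matching on t1.player_id > t2.player_id. A NULL in a compared column never satisfies the condition.
- t1 (player_id=4) pairs with 2 row(s) of t2.
- t1 (player_id=5) pairs with 3 row(s) of t2.
- t1 (player_id=3) pairs with 1 row(s) of t2.
- t1 (player_id=3) pairs with 1 row(s) of t2.
- t1 (player_id=7) pairs with 8 row(s) of t2.
- t1 (player_id=2) pairs with 1 row(s) of t2.
- t1 (player_id=9) pairs with 8 row(s) of t2.
- t1 (player_id=5) pairs with 3 row(s) of t2.
- t1 (player_id=2) pairs with 1 row(s) of t2.
Total: 28 rows.

28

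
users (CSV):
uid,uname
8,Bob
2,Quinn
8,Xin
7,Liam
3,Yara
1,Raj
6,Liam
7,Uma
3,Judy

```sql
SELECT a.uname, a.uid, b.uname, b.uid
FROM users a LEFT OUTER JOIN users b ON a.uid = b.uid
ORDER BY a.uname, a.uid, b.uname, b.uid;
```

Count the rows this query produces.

15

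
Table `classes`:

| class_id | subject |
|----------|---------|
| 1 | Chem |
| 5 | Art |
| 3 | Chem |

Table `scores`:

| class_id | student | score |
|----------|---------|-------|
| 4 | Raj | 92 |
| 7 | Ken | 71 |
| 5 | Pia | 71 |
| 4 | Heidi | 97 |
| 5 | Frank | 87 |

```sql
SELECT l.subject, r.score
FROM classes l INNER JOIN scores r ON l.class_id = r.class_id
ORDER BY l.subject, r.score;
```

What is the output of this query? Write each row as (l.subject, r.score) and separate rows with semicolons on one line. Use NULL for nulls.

INNER JOIN keeps only pairs where the ON condition holds.
Matching on l.class_id = r.class_id.
Matched pairs: 2.

(Art, 71); (Art, 87)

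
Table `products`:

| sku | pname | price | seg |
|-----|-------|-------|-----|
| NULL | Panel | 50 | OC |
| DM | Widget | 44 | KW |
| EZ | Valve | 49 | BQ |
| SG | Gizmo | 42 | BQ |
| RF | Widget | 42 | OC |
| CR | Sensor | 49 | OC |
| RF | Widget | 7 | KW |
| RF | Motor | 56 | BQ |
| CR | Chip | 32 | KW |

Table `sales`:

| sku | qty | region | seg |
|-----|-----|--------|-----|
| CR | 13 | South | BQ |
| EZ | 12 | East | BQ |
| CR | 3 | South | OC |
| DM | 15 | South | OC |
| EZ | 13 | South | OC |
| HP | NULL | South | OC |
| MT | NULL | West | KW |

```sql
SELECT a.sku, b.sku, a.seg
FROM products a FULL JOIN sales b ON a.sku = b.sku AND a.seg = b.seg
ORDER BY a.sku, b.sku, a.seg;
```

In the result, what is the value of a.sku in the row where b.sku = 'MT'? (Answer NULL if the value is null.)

NULL

FULL OUTER JOIN keeps every row from both sides; unmatched rows get NULL for the other side's columns.
Matching on a.sku = b.sku AND a.seg = b.seg. A NULL in a compared column never satisfies the condition.
Matched pairs: 2; unmatched a rows kept: 7; unmatched b rows kept: 5.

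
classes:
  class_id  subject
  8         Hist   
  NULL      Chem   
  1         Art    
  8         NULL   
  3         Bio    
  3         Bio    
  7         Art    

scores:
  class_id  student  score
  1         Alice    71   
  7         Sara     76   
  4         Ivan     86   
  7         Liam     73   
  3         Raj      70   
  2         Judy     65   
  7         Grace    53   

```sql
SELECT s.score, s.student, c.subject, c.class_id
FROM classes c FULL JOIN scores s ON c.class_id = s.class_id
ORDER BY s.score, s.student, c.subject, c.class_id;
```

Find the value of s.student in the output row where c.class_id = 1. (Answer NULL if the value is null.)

Alice

FULL OUTER JOIN keeps every row from both sides; unmatched rows get NULL for the other side's columns.
Matching on c.class_id = s.class_id. A NULL in a compared column never satisfies the condition.
- c[0] class_id=8 → no match; kept with NULLs on the s side.
- c[1] class_id=NULL → no match; kept with NULLs on the s side.
- c[2] class_id=1 → 1 match(es) in s → 1 row(s).
- c[3] class_id=8 → no match; kept with NULLs on the s side.
- c[4] class_id=3 → 1 match(es) in s → 1 row(s).
- c[5] class_id=3 → 1 match(es) in s → 1 row(s).
- c[6] class_id=7 → 3 match(es) in s → 3 row(s).
- 2 row(s) from s found no c partner → padded with NULL.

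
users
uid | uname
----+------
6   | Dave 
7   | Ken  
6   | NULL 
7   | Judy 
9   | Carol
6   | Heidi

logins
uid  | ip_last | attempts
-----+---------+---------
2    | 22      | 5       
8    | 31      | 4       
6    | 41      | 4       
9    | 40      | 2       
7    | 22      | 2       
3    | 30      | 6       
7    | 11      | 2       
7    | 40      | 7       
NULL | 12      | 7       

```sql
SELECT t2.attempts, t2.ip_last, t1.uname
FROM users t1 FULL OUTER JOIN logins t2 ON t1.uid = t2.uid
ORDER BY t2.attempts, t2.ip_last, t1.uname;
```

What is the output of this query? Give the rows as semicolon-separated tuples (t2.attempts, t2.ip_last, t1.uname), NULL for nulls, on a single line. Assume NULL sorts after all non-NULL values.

(2, 11, Judy); (2, 11, Ken); (2, 22, Judy); (2, 22, Ken); (2, 40, Carol); (4, 31, NULL); (4, 41, Dave); (4, 41, Heidi); (4, 41, NULL); (5, 22, NULL); (6, 30, NULL); (7, 12, NULL); (7, 40, Judy); (7, 40, Ken)

FULL OUTER JOIN keeps every row from both sides; unmatched rows get NULL for the other side's columns.
Matching on t1.uid = t2.uid. A NULL in a compared column never satisfies the condition.
- t1 (uid=6) pairs with 1 row(s) of t2.
- t1 (uid=7) pairs with 3 row(s) of t2.
- t1 (uid=6) pairs with 1 row(s) of t2.
- t1 (uid=7) pairs with 3 row(s) of t2.
- t1 (uid=9) pairs with 1 row(s) of t2.
- t1 (uid=6) pairs with 1 row(s) of t2.
- plus 4 unmatched t2 row(s), each kept with NULL t1 columns.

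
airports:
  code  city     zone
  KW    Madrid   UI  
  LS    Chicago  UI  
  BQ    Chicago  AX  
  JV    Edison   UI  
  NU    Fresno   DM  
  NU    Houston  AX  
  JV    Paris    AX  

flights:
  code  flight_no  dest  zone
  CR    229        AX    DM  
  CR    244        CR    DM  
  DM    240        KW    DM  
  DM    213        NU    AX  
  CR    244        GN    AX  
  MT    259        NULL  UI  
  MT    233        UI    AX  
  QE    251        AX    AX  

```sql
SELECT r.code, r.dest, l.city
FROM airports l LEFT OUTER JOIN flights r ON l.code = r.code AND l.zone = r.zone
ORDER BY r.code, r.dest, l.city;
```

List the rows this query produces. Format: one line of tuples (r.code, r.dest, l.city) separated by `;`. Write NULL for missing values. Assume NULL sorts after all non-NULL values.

(NULL, NULL, Chicago); (NULL, NULL, Chicago); (NULL, NULL, Edison); (NULL, NULL, Fresno); (NULL, NULL, Houston); (NULL, NULL, Madrid); (NULL, NULL, Paris)

LEFT JOIN keeps every row from `airports`; unmatched rows get NULL for `flights`'s columns.
Matching on l.code = r.code AND l.zone = r.zone.
- l (code=KW, zone=UI) has no partner → padded with NULL.
- l (code=LS, zone=UI) has no partner → padded with NULL.
- l (code=BQ, zone=AX) has no partner → padded with NULL.
- l (code=JV, zone=UI) has no partner → padded with NULL.
- l (code=NU, zone=DM) has no partner → padded with NULL.
- l (code=NU, zone=AX) has no partner → padded with NULL.
- l (code=JV, zone=AX) has no partner → padded with NULL.
After projecting and ordering:
r.code | r.dest | l.city
NULL | NULL | Chicago
NULL | NULL | Chicago
NULL | NULL | Edison
NULL | NULL | Fresno
NULL | NULL | Houston
NULL | NULL | Madrid
NULL | NULL | Paris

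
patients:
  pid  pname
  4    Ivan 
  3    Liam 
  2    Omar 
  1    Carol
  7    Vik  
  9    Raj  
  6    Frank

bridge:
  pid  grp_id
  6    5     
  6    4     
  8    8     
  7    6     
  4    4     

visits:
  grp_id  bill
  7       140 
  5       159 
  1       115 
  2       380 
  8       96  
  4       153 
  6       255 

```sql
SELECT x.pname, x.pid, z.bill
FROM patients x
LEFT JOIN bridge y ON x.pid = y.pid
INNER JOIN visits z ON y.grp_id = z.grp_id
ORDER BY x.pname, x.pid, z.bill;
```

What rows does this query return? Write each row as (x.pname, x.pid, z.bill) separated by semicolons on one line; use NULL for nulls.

(Frank, 6, 153); (Frank, 6, 159); (Ivan, 4, 153); (Vik, 7, 255)

Step 1 — x LEFT JOIN y on pid → 8 row(s).
Then INNER JOIN `visits z` on grp_id: keep only rows whose y.grp_id appears in z.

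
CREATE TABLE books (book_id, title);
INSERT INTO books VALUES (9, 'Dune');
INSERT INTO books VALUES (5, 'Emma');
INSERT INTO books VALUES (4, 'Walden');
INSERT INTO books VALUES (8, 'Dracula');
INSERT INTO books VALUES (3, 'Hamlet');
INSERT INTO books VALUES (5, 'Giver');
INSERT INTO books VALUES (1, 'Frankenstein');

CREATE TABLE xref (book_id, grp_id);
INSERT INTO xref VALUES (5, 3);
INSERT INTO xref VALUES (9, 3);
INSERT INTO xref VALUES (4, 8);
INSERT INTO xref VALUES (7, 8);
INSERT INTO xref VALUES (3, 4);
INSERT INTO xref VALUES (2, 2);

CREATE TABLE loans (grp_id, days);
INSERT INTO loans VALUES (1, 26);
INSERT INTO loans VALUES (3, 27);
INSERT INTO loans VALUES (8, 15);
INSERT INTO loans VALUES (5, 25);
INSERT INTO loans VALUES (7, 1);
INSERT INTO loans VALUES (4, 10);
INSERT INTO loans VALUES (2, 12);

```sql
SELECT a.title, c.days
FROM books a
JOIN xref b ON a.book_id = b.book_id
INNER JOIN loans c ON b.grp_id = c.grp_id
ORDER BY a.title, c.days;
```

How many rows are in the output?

5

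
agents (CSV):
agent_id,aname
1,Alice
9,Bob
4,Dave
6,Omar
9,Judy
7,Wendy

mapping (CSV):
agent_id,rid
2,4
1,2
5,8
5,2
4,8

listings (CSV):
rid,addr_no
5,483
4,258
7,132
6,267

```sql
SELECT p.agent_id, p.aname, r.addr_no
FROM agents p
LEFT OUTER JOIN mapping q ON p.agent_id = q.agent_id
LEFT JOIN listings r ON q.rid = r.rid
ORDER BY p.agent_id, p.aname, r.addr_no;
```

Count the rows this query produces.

Evaluate left to right. First `agents p LEFT JOIN mapping q` on agent_id: 6 row(s).
Then LEFT JOIN `listings r` on rid: each of those 6 rows is kept; rows whose q.rid has no match in r get NULL for r's columns.
Result: 6 row(s).

6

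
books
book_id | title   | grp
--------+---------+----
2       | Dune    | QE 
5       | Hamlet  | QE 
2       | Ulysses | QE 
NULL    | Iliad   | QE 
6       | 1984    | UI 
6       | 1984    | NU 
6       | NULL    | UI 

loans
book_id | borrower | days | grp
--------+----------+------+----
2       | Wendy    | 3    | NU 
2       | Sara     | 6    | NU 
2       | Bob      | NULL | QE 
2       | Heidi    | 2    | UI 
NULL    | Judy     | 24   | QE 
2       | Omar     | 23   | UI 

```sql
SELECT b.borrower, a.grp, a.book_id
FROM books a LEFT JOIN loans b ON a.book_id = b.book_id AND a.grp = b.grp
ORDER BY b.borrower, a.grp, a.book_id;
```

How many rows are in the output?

LEFT JOIN keeps every row from `books`; unmatched rows get NULL for `loans`'s columns.
Matching on a.book_id = b.book_id AND a.grp = b.grp. A NULL in a compared column never satisfies the condition.
Matched pairs: 2; unmatched a rows kept: 5.
Total: 2 matched + 5 padded = 7 rows.

7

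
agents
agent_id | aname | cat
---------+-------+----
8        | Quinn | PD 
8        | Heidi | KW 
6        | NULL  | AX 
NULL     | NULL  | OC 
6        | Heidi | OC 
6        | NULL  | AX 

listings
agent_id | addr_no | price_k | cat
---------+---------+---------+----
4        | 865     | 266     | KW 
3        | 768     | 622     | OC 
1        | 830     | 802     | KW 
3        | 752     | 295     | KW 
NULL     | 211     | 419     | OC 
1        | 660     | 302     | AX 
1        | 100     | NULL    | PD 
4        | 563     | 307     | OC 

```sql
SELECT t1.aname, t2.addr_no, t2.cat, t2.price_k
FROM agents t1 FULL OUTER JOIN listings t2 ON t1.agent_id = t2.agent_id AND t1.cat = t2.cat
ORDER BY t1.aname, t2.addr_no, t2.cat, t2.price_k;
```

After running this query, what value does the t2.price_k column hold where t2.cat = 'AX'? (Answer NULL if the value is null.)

FULL OUTER JOIN keeps every row from both sides; unmatched rows get NULL for the other side's columns.
Matching on t1.agent_id = t2.agent_id AND t1.cat = t2.cat. A NULL in a compared column never satisfies the condition.
- t1[0] agent_id=8, cat=PD → no match; kept with NULLs on the t2 side.
- t1[1] agent_id=8, cat=KW → no match; kept with NULLs on the t2 side.
- t1[2] agent_id=6, cat=AX → no match; kept with NULLs on the t2 side.
- t1[3] agent_id=NULL, cat=OC → no match; kept with NULLs on the t2 side.
- t1[4] agent_id=6, cat=OC → no match; kept with NULLs on the t2 side.
- t1[5] agent_id=6, cat=AX → no match; kept with NULLs on the t2 side.
- 8 t2 row(s) had no t1 match → kept, t1 columns NULL.

302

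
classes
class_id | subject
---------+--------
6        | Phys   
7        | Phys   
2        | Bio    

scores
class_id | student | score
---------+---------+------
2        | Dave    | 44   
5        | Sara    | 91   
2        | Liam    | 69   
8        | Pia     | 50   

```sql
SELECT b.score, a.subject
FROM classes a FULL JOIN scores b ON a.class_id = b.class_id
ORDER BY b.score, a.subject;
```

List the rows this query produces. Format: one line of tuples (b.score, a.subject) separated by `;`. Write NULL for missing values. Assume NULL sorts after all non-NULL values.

FULL OUTER JOIN keeps every row from both sides; unmatched rows get NULL for the other side's columns.
Matching on a.class_id = b.class_id.
- class_id=6: no b row matches, row kept with b columns NULL.
- class_id=7: no b row matches, row kept with b columns NULL.
- class_id=2: 2 matching b row(s), so 2 row(s) emitted.
- plus 2 unmatched b row(s), each kept with NULL a columns.
After projecting and ordering:
b.score | a.subject
44 | Bio
50 | NULL
69 | Bio
91 | NULL
NULL | Phys
NULL | Phys

(44, Bio); (50, NULL); (69, Bio); (91, NULL); (NULL, Phys); (NULL, Phys)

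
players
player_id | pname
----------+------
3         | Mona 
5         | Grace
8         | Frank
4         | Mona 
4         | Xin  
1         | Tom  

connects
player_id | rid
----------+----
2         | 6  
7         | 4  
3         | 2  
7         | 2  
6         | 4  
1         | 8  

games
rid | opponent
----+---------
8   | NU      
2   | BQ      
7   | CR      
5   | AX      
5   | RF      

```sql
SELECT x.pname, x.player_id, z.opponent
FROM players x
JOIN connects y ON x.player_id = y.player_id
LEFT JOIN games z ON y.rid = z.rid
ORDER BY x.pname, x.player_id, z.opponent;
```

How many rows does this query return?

Joins associate left-to-right: players INNER JOIN connects on player_id gives 2 intermediate row(s).
Then LEFT JOIN `games z` on rid: each of those 2 rows is kept; rows whose y.rid has no match in z get NULL for z's columns.
Result: 2 row(s).

2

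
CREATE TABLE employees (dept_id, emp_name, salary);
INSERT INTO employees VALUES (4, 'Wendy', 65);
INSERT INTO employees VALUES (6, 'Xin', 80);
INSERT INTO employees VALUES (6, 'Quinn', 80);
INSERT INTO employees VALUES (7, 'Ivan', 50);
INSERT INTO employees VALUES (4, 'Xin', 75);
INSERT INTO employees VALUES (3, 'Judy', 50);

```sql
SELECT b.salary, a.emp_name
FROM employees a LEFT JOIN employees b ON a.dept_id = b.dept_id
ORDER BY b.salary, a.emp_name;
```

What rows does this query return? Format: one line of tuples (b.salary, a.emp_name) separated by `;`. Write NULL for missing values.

(50, Ivan); (50, Judy); (65, Wendy); (65, Xin); (75, Wendy); (75, Xin); (80, Quinn); (80, Quinn); (80, Xin); (80, Xin)

LEFT JOIN keeps every row from `employees a`; unmatched rows get NULL for `employees b`'s columns.
Matching on a.dept_id = b.dept_id.
- a (dept_id=4) pairs with 2 row(s) of b.
- a (dept_id=6) pairs with 2 row(s) of b.
- a (dept_id=6) pairs with 2 row(s) of b.
- a (dept_id=7) pairs with 1 row(s) of b.
- a (dept_id=4) pairs with 2 row(s) of b.
- a (dept_id=3) pairs with 1 row(s) of b.
After projecting and ordering:
b.salary | a.emp_name
50 | Ivan
50 | Judy
65 | Wendy
65 | Xin
75 | Wendy
75 | Xin
80 | Quinn
80 | Quinn
80 | Xin
80 | Xin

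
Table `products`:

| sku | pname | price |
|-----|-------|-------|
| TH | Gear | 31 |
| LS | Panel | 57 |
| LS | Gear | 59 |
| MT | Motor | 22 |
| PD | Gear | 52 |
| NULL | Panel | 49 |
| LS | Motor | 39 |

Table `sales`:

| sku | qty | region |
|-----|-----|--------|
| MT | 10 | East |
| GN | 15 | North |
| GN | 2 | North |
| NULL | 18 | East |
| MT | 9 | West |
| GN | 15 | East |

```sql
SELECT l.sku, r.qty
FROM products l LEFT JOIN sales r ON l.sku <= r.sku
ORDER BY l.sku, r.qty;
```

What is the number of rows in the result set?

11

LEFT JOIN keeps every row from `products`; unmatched rows get NULL for `sales`'s columns.
Matching on l.sku <= r.sku. A NULL in a compared column never satisfies the condition.
- l row (sku=TH): no match → kept, r columns NULL.
- l row (sku=LS): matches 2 r row(s) → 2 output row(s).
- l row (sku=LS): matches 2 r row(s) → 2 output row(s).
- l row (sku=MT): matches 2 r row(s) → 2 output row(s).
- l row (sku=PD): no match → kept, r columns NULL.
- l row (sku=NULL): no match → kept, r columns NULL.
- l row (sku=LS): matches 2 r row(s) → 2 output row(s).
Total: 8 matched + 3 padded = 11 rows.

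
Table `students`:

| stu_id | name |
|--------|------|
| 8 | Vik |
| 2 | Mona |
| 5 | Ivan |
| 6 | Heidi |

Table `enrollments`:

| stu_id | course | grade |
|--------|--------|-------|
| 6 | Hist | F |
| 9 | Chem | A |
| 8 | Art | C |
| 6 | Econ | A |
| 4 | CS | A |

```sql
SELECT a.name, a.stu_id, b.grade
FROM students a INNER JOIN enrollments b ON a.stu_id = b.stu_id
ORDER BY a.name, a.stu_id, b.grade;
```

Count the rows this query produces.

3

INNER JOIN keeps only pairs where the ON condition holds.
Matching on a.stu_id = b.stu_id.
Matched pairs: 3.
Total: 3 rows.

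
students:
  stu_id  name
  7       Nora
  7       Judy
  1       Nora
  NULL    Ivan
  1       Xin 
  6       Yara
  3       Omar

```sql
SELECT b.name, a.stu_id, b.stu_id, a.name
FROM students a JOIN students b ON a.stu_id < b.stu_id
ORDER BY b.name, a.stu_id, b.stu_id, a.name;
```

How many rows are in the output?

INNER JOIN keeps only pairs where the ON condition holds.
Matching on a.stu_id < b.stu_id. A NULL in a compared column never satisfies the condition.
- a[0] stu_id=7 → no match; dropped.
- a[1] stu_id=7 → no match; dropped.
- a[2] stu_id=1 → 4 match(es) in b → 4 row(s).
- a[3] stu_id=NULL → no match; dropped.
- a[4] stu_id=1 → 4 match(es) in b → 4 row(s).
- a[5] stu_id=6 → 2 match(es) in b → 2 row(s).
- a[6] stu_id=3 → 3 match(es) in b → 3 row(s).
Total: 13 rows.

13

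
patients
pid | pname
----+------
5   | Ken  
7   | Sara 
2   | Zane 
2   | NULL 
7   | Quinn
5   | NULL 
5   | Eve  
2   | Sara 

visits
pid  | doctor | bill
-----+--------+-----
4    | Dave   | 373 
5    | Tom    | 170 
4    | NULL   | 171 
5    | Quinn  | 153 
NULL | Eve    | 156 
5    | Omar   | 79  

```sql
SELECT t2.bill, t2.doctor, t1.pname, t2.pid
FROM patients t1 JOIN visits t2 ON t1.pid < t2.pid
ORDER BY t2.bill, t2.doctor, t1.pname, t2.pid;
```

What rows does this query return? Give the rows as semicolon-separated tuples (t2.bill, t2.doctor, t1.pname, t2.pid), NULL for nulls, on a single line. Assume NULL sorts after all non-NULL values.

INNER JOIN keeps only pairs where the ON condition holds.
Matching on t1.pid < t2.pid. A NULL in a compared column never satisfies the condition.
- t1 (pid=5) has no partner → excluded.
- t1 (pid=7) has no partner → excluded.
- t1 (pid=2) pairs with 5 row(s) of t2.
- t1 (pid=2) pairs with 5 row(s) of t2.
- t1 (pid=7) has no partner → excluded.
- t1 (pid=5) has no partner → excluded.
- t1 (pid=5) has no partner → excluded.
- t1 (pid=2) pairs with 5 row(s) of t2.

(79, Omar, Sara, 5); (79, Omar, Zane, 5); (79, Omar, NULL, 5); (153, Quinn, Sara, 5); (153, Quinn, Zane, 5); (153, Quinn, NULL, 5); (170, Tom, Sara, 5); (170, Tom, Zane, 5); (170, Tom, NULL, 5); (171, NULL, Sara, 4); (171, NULL, Zane, 4); (171, NULL, NULL, 4); (373, Dave, Sara, 4); (373, Dave, Zane, 4); (373, Dave, NULL, 4)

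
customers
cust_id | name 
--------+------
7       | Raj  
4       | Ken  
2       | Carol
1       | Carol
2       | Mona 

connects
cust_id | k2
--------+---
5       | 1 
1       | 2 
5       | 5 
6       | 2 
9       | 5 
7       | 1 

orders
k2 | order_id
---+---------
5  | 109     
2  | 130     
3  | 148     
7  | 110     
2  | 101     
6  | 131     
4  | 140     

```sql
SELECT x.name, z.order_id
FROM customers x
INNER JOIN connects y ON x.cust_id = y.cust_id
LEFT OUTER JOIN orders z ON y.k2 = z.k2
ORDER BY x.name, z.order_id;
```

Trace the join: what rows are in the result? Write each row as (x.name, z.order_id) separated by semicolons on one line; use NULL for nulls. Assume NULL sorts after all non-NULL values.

(Carol, 101); (Carol, 130); (Raj, NULL)

Step 1 — x INNER JOIN y on cust_id → 2 row(s).
Then LEFT JOIN `orders z` on k2: each of those 2 rows is kept; rows whose y.k2 has no match in z get NULL for z's columns.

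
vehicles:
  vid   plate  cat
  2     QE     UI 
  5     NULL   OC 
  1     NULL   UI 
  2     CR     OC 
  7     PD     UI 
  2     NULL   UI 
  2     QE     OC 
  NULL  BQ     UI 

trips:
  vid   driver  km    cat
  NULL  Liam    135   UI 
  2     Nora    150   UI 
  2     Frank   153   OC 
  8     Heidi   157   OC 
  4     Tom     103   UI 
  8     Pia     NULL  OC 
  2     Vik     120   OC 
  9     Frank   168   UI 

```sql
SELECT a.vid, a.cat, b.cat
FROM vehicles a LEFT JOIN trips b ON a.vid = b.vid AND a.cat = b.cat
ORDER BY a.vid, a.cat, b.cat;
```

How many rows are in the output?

LEFT JOIN keeps every row from `vehicles`; unmatched rows get NULL for `trips`'s columns.
Matching on a.vid = b.vid AND a.cat = b.cat. A NULL in a compared column never satisfies the condition.
Matched pairs: 6; unmatched a rows kept: 4.
Total: 6 matched + 4 padded = 10 rows.

10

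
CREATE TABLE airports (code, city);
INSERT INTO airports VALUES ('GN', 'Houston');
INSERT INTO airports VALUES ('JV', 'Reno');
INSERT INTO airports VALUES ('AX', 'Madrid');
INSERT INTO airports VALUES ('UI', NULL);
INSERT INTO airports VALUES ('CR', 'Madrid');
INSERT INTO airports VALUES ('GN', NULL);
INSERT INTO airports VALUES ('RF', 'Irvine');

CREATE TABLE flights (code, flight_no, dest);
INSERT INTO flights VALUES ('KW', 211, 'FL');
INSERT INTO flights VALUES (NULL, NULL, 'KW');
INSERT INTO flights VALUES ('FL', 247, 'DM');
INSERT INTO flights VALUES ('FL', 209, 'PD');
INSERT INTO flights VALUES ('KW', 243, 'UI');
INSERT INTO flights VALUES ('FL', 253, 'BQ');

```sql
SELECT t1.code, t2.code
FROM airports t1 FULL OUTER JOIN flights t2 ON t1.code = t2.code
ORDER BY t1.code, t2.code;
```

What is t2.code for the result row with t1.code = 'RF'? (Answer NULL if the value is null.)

FULL OUTER JOIN keeps every row from both sides; unmatched rows get NULL for the other side's columns.
Matching on t1.code = t2.code. A NULL in a compared column never satisfies the condition.
- code=GN: no t2 row matches, row kept with t2 columns NULL.
- code=JV: no t2 row matches, row kept with t2 columns NULL.
- code=AX: no t2 row matches, row kept with t2 columns NULL.
- code=UI: no t2 row matches, row kept with t2 columns NULL.
- code=CR: no t2 row matches, row kept with t2 columns NULL.
- code=GN: no t2 row matches, row kept with t2 columns NULL.
- code=RF: no t2 row matches, row kept with t2 columns NULL.
- plus 6 unmatched t2 row(s), each kept with NULL t1 columns.

NULL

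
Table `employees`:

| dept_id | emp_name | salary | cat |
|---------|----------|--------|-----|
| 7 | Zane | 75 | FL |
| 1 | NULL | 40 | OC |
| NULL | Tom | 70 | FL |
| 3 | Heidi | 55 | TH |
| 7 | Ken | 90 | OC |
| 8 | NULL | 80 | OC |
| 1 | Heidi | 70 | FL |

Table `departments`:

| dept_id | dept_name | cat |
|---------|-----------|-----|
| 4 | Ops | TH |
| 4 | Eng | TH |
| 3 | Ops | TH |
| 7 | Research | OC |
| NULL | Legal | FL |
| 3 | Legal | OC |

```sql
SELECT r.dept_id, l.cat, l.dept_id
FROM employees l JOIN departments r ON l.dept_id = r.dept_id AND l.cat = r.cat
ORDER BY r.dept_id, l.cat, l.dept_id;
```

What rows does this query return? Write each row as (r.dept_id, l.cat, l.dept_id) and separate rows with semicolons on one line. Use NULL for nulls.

INNER JOIN keeps only pairs where the ON condition holds.
Matching on l.dept_id = r.dept_id AND l.cat = r.cat. A NULL in a compared column never satisfies the condition.
Matched pairs: 2.

(3, TH, 3); (7, OC, 7)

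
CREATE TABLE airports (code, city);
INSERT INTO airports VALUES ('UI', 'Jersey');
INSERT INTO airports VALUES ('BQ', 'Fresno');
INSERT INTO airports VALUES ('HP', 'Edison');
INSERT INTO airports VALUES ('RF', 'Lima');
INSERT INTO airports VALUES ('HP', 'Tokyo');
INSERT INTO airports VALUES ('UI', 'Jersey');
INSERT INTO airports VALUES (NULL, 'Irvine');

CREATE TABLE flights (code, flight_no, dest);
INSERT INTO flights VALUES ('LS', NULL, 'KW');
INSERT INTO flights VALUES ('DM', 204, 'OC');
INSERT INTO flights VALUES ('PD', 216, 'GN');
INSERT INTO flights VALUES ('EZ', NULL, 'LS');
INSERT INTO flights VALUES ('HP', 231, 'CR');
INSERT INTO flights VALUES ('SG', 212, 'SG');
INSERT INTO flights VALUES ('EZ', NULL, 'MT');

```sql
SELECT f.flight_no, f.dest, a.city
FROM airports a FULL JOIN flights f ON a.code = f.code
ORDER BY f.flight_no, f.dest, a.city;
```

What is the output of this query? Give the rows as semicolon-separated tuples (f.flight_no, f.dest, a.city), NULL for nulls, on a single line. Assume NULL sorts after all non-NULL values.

(204, OC, NULL); (212, SG, NULL); (216, GN, NULL); (231, CR, Edison); (231, CR, Tokyo); (NULL, KW, NULL); (NULL, LS, NULL); (NULL, MT, NULL); (NULL, NULL, Fresno); (NULL, NULL, Irvine); (NULL, NULL, Jersey); (NULL, NULL, Jersey); (NULL, NULL, Lima)

FULL OUTER JOIN keeps every row from both sides; unmatched rows get NULL for the other side's columns.
Matching on a.code = f.code. A NULL in a compared column never satisfies the condition.
Matched pairs: 2; unmatched a rows kept: 5; unmatched f rows kept: 6.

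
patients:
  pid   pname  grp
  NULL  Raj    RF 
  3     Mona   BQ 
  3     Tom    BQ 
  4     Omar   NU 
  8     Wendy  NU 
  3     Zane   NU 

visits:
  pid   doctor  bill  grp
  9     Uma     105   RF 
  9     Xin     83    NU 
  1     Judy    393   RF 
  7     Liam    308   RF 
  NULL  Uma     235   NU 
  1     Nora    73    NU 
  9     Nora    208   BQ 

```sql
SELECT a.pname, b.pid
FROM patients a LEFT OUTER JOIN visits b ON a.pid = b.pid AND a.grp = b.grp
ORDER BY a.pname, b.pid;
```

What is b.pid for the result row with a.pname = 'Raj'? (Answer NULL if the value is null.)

NULL

LEFT JOIN keeps every row from `patients`; unmatched rows get NULL for `visits`'s columns.
Matching on a.pid = b.pid AND a.grp = b.grp. A NULL in a compared column never satisfies the condition.
- pid=NULL, grp=RF: no b row matches, row kept with b columns NULL.
- pid=3, grp=BQ: no b row matches, row kept with b columns NULL.
- pid=3, grp=BQ: no b row matches, row kept with b columns NULL.
- pid=4, grp=NU: no b row matches, row kept with b columns NULL.
- pid=8, grp=NU: no b row matches, row kept with b columns NULL.
- pid=3, grp=NU: no b row matches, row kept with b columns NULL.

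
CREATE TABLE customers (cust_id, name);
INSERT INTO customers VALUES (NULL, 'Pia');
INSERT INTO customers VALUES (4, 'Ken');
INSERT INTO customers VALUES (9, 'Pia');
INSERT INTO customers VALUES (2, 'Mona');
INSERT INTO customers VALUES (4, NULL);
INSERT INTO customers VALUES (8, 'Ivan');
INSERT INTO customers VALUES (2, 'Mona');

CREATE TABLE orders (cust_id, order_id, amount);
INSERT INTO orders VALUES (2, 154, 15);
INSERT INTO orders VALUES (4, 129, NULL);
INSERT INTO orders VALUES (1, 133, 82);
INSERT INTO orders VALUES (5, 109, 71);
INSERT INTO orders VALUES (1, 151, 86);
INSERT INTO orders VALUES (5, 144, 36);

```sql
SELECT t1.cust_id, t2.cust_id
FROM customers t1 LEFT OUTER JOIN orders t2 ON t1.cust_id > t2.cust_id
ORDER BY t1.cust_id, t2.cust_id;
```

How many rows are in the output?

23

LEFT JOIN keeps every row from `customers`; unmatched rows get NULL for `orders`'s columns.
Matching on t1.cust_id > t2.cust_id. A NULL in a compared column never satisfies the condition.
- t1 (cust_id=NULL) has no partner → padded with NULL.
- t1 (cust_id=4) pairs with 3 row(s) of t2.
- t1 (cust_id=9) pairs with 6 row(s) of t2.
- t1 (cust_id=2) pairs with 2 row(s) of t2.
- t1 (cust_id=4) pairs with 3 row(s) of t2.
- t1 (cust_id=8) pairs with 6 row(s) of t2.
- t1 (cust_id=2) pairs with 2 row(s) of t2.
Total: 22 matched + 1 padded = 23 rows.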